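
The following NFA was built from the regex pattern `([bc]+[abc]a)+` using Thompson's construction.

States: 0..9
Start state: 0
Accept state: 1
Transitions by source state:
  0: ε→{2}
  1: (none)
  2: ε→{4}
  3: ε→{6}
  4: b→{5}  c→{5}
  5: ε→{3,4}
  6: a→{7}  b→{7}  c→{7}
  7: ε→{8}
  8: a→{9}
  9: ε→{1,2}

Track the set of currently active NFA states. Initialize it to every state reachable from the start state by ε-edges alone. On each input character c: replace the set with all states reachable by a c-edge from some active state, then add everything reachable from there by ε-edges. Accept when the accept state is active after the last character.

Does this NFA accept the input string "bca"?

Answer: ACCEPT

Derivation:
initial (ε-close {0}): {0,2,4}
'b' @ 1: {3,4,5,6}
'c' @ 2: {3,4,5,6,7,8}
'a' @ 3: {1,2,4,7,8,9}  [accepting]
end set {1,2,4,7,8,9} — state 1 in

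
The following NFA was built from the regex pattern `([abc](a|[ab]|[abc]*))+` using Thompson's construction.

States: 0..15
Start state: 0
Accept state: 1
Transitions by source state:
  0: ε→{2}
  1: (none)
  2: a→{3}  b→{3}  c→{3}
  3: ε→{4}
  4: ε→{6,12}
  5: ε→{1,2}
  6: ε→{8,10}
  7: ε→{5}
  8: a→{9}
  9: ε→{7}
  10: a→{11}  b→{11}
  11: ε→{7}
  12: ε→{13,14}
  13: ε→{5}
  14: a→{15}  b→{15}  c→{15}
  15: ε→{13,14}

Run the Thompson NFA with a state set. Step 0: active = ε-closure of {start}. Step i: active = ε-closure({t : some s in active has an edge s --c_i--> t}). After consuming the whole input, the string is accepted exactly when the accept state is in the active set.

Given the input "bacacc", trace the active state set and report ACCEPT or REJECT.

Answer: ACCEPT

Trace:
start: ε-closure({0}) = {0,2}
'b' @ 1: {1,2,3,4,5,6,8,10,12,13,14}  ✓accept
'a' @ 2: {1,2,3,4,5,6,7,8,9,10,11,12,13,14,15}  ✓accept
'c' @ 3: {1,2,3,4,5,6,8,10,12,13,14,15}  ✓accept
'a' @ 4: {1,2,3,4,5,6,7,8,9,10,11,12,13,14,15}  ✓accept
'c' @ 5: {1,2,3,4,5,6,8,10,12,13,14,15}  ✓accept
'c' @ 6: {1,2,3,4,5,6,8,10,12,13,14,15}  ✓accept
end set {1,2,3,4,5,6,8,10,12,13,14,15} — state 1 in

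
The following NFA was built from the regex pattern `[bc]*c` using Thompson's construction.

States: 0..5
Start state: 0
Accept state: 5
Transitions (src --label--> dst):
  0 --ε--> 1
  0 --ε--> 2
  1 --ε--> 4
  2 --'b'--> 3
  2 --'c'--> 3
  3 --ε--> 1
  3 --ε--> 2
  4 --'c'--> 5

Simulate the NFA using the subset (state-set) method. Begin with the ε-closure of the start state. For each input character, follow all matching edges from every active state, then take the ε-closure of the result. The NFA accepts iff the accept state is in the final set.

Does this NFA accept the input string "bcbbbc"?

initial (ε-close {0}): {0,1,2,4}
'b' @ 1: {1,2,3,4}
'c' @ 2: {1,2,3,4,5}  [accepting]
'b' @ 3: {1,2,3,4}
'b' @ 4: {1,2,3,4}
'b' @ 5: {1,2,3,4}
'c' @ 6: {1,2,3,4,5}  [accepting]
after full input: {1,2,3,4,5}  (accept=5 in)

Answer: ACCEPT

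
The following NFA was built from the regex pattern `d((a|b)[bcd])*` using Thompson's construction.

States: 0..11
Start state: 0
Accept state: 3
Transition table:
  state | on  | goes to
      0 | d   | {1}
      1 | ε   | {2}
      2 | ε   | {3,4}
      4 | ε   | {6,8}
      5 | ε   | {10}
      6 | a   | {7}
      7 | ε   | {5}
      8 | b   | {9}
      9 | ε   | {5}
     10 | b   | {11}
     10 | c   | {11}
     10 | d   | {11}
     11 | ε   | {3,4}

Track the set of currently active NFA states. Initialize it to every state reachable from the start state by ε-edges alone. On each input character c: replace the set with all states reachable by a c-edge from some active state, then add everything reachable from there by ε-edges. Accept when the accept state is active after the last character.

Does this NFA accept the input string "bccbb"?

initial (ε-close {0}): {0}
'b' @ 1: {}  — dead — no transitions
rest 'ccbb' ignored (set empty)
after full input: {}  (accept=3 not in)

Answer: REJECT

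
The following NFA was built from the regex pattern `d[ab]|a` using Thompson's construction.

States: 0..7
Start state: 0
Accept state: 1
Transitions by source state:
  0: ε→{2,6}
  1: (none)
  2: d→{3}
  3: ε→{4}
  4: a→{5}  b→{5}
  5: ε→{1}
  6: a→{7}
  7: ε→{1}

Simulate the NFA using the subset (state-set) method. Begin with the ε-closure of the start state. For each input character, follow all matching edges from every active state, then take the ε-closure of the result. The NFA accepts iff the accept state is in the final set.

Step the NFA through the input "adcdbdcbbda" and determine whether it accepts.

Answer: REJECT

Trace:
S₀ = ε-closure({0}) = {0,2,6}
'a' @ 1: {1,7}  (accept∈set)
'd' @ 2: {}  — state set empty
rest 'cdbdcbbda' ignored (set empty)
end set {} — state 1 not in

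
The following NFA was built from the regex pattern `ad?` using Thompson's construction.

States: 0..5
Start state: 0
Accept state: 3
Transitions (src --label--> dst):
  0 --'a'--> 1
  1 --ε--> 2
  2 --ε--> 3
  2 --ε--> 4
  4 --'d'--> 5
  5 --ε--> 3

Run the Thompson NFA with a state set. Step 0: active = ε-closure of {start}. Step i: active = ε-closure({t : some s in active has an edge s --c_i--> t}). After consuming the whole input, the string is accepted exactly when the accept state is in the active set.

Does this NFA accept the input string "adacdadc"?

S₀ = ε-closure({0}) = {0}
'a' @ 1: {1,2,3,4}  [accepting]
'd' @ 2: {3,5}  [accepting]
'a' @ 3: {}  — dead — no transitions
rest 'cdadc' ignored (set empty)
final: {}; accept 3 not in set

Answer: REJECT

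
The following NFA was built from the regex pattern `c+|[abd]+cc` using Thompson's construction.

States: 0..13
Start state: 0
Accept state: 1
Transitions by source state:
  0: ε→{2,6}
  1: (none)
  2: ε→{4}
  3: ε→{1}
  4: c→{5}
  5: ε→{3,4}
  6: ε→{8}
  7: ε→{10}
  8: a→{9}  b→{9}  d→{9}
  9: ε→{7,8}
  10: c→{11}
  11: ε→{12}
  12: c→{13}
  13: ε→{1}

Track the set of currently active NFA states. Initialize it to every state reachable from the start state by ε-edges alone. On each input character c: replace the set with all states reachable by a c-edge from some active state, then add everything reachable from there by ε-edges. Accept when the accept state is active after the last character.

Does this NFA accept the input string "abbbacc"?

Answer: ACCEPT

Trace:
initial (ε-close {0}): {0,2,4,6,8}
'a' @ 1: {7,8,9,10}
'b' @ 2: {7,8,9,10}
'b' @ 3: {7,8,9,10}
'b' @ 4: {7,8,9,10}
'a' @ 5: {7,8,9,10}
'c' @ 6: {11,12}
'c' @ 7: {1,13}  (accept∈set)
final: {1,13}; accept 1 in set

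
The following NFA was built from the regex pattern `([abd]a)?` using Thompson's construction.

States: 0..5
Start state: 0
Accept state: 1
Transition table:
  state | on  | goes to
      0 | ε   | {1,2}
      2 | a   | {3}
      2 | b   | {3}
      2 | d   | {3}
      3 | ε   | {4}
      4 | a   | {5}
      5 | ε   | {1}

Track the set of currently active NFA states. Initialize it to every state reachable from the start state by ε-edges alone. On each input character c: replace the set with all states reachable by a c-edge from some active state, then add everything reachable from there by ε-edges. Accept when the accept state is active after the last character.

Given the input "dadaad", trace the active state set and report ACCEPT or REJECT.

start: ε-closure({0}) = {0,1,2}
'd' @ 1: {3,4}
'a' @ 2: {1,5}  ✓accept
'd' @ 3: {}  — state set empty
rest 'aad' ignored (set empty)
after full input: {}  (accept=1 not in)

Answer: REJECT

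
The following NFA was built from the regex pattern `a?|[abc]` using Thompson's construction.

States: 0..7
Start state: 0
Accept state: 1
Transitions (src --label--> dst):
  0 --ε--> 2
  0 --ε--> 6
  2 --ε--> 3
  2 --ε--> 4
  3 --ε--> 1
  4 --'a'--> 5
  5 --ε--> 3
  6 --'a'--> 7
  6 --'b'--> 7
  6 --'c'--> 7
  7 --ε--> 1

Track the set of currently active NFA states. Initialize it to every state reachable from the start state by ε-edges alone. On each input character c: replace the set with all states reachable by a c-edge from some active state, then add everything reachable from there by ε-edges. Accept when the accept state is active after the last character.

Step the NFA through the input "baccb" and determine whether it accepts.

Answer: REJECT

Derivation:
start: ε-closure({0}) = {0,1,2,3,4,6}
'b' @ 1: {1,7}  [accepting]
'a' @ 2: {}  — state set empty
rest 'ccb' ignored (set empty)
after full input: {}  (accept=1 not in)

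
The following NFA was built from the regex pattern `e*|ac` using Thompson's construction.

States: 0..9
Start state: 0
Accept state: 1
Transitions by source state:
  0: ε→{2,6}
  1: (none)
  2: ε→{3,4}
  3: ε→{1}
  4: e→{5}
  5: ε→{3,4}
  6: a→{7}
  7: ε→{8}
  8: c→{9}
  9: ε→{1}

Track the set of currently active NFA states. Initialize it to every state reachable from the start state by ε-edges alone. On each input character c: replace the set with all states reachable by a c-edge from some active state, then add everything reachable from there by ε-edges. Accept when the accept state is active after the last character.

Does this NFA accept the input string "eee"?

initial (ε-close {0}): {0,1,2,3,4,6}
'e' @ 1: {1,3,4,5}  [accepting]
'e' @ 2: {1,3,4,5}  [accepting]
'e' @ 3: {1,3,4,5}  [accepting]
final: {1,3,4,5}; accept 1 in set

Answer: ACCEPT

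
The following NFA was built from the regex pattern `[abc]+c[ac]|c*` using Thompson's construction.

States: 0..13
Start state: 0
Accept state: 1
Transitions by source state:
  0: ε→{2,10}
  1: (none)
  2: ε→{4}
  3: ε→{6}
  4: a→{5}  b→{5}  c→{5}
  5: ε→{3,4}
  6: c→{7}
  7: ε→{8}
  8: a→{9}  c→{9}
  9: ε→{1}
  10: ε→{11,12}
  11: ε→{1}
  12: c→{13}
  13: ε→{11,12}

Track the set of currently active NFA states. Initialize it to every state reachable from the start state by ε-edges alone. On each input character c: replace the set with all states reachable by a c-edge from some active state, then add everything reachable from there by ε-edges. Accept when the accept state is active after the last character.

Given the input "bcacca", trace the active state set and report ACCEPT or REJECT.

Answer: ACCEPT

Trace:
start: ε-closure({0}) = {0,1,2,4,10,11,12}
'b' @ 1: {3,4,5,6}
'c' @ 2: {3,4,5,6,7,8}
'a' @ 3: {1,3,4,5,6,9}  ✓accept
'c' @ 4: {3,4,5,6,7,8}
'c' @ 5: {1,3,4,5,6,7,8,9}  ✓accept
'a' @ 6: {1,3,4,5,6,9}  ✓accept
after full input: {1,3,4,5,6,9}  (accept=1 in)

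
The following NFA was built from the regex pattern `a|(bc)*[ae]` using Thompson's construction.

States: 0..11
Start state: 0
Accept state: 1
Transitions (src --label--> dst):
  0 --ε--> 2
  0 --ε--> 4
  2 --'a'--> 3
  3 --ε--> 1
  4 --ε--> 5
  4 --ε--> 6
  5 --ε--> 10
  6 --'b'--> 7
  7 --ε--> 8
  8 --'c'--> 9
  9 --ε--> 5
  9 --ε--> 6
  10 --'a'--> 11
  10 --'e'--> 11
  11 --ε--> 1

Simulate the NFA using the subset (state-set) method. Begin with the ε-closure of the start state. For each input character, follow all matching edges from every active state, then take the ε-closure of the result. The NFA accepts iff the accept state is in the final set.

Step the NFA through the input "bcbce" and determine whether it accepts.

Answer: ACCEPT

Trace:
initial (ε-close {0}): {0,2,4,5,6,10}
'b' @ 1: {7,8}
'c' @ 2: {5,6,9,10}
'b' @ 3: {7,8}
'c' @ 4: {5,6,9,10}
'e' @ 5: {1,11}  (accept∈set)
final: {1,11}; accept 1 in set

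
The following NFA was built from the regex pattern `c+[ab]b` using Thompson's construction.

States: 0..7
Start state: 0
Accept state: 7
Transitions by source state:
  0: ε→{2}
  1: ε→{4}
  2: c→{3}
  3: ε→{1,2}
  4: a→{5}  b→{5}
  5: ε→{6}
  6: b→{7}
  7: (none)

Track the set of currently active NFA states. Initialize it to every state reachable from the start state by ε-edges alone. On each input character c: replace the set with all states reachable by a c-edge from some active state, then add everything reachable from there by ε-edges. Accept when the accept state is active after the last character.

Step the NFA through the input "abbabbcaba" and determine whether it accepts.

start: ε-closure({0}) = {0,2}
'a' @ 1: {}  — dead — no transitions
rest 'bbabbcaba' ignored (set empty)
final: {}; accept 7 not in set

Answer: REJECT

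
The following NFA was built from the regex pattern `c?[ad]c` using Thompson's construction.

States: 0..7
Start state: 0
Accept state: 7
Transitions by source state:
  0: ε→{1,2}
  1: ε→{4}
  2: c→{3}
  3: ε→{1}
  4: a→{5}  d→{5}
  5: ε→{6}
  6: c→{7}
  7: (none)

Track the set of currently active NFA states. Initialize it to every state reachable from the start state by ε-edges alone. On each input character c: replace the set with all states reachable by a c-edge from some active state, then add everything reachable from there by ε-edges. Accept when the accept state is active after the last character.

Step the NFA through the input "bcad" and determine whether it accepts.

initial (ε-close {0}): {0,1,2,4}
'b' @ 1: {}  — state set empty
rest 'cad' ignored (set empty)
end set {} — state 7 not in

Answer: REJECT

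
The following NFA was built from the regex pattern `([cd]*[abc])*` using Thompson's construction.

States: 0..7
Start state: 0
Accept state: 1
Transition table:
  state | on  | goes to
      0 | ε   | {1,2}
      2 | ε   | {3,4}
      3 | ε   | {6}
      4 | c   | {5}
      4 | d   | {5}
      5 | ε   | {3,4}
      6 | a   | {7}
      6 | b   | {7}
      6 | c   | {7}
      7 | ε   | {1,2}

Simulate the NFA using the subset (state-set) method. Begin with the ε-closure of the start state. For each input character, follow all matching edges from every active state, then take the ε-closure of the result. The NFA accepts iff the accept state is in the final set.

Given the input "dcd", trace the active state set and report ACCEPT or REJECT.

Answer: REJECT

Derivation:
S₀ = ε-closure({0}) = {0,1,2,3,4,6}
'd' @ 1: {3,4,5,6}
'c' @ 2: {1,2,3,4,5,6,7}  ✓accept
'd' @ 3: {3,4,5,6}
after full input: {3,4,5,6}  (accept=1 not in)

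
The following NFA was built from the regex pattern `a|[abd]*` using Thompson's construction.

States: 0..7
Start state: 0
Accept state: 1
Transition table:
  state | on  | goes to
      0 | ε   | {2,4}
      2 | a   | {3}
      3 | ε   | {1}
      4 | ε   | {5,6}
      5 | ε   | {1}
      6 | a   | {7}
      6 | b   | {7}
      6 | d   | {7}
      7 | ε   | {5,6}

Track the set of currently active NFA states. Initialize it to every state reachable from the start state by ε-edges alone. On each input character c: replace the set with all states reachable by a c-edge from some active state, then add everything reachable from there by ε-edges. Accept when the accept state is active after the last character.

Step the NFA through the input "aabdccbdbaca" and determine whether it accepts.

Answer: REJECT

Trace:
initial (ε-close {0}): {0,1,2,4,5,6}
'a' @ 1: {1,3,5,6,7}  ✓accept
'a' @ 2: {1,5,6,7}  ✓accept
'b' @ 3: {1,5,6,7}  ✓accept
'd' @ 4: {1,5,6,7}  ✓accept
'c' @ 5: {}  — no active states
rest 'cbdbaca' ignored (set empty)
after full input: {}  (accept=1 not in)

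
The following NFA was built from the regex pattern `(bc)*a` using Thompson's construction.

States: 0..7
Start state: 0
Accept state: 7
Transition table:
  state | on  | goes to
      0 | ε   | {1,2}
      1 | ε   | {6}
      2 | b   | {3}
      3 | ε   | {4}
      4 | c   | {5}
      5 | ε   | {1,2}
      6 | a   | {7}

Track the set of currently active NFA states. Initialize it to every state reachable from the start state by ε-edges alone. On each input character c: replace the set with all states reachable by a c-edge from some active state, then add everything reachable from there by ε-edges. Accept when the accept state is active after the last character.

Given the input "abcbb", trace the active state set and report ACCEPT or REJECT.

initial (ε-close {0}): {0,1,2,6}
'a' @ 1: {7}  [accepting]
'b' @ 2: {}  — no active states
rest 'cbb' ignored (set empty)
end set {} — state 7 not in

Answer: REJECT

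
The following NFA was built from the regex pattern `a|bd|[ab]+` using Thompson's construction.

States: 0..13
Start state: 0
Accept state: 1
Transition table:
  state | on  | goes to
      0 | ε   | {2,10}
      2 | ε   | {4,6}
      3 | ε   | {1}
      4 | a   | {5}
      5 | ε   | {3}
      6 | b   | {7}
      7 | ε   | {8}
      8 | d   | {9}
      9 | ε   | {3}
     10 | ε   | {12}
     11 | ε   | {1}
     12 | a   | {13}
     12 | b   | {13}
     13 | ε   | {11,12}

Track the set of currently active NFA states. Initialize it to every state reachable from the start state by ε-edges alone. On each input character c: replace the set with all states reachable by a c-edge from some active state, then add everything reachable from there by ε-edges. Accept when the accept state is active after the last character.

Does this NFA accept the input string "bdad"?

initial (ε-close {0}): {0,2,4,6,10,12}
'b' @ 1: {1,7,8,11,12,13}  [accepting]
'd' @ 2: {1,3,9}  [accepting]
'a' @ 3: {}  — state set empty
rest 'd' ignored (set empty)
final: {}; accept 1 not in set

Answer: REJECT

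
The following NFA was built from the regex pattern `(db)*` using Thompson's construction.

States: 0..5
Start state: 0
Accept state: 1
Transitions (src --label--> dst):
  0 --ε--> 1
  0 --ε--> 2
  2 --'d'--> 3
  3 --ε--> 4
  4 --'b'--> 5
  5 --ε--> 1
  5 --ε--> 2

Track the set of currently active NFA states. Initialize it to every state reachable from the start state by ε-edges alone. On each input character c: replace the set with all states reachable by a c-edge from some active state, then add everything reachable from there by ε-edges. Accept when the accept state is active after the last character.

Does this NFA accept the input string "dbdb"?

Answer: ACCEPT

Trace:
S₀ = ε-closure({0}) = {0,1,2}
'd' @ 1: {3,4}
'b' @ 2: {1,2,5}  (accept∈set)
'd' @ 3: {3,4}
'b' @ 4: {1,2,5}  (accept∈set)
final: {1,2,5}; accept 1 in set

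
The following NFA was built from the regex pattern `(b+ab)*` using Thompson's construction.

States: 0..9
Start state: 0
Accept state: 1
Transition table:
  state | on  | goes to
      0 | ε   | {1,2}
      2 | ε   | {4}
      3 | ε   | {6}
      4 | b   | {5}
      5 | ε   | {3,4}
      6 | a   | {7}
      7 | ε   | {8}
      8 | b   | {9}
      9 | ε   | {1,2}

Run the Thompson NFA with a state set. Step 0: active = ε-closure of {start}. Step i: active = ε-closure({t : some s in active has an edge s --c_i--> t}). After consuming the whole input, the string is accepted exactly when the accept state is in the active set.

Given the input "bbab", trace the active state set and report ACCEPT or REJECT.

S₀ = ε-closure({0}) = {0,1,2,4}
'b' @ 1: {3,4,5,6}
'b' @ 2: {3,4,5,6}
'a' @ 3: {7,8}
'b' @ 4: {1,2,4,9}  [accepting]
final: {1,2,4,9}; accept 1 in set

Answer: ACCEPT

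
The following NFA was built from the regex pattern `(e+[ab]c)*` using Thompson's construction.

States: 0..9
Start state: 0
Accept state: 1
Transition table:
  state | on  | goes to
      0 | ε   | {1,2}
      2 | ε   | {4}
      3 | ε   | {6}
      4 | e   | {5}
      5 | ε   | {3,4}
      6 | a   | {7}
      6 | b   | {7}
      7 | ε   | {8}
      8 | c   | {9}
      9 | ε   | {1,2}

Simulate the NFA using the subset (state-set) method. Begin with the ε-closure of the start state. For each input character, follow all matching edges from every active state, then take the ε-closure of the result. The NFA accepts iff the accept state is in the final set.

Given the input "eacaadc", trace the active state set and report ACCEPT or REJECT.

initial (ε-close {0}): {0,1,2,4}
'e' @ 1: {3,4,5,6}
'a' @ 2: {7,8}
'c' @ 3: {1,2,4,9}  ✓accept
'a' @ 4: {}  — dead — no transitions
rest 'adc' ignored (set empty)
after full input: {}  (accept=1 not in)

Answer: REJECT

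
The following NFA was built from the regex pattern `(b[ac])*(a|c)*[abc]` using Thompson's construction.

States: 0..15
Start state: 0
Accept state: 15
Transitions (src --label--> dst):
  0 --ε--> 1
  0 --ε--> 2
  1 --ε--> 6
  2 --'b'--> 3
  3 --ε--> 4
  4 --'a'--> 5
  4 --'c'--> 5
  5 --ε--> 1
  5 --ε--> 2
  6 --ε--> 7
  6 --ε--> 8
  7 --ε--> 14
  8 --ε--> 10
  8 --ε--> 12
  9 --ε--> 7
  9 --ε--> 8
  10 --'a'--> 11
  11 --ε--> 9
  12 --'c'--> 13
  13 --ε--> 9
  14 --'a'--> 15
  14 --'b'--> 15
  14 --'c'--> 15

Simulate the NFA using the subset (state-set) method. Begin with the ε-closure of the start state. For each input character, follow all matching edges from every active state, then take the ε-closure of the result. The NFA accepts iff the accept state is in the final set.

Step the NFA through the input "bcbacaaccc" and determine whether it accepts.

Answer: ACCEPT

Trace:
start: ε-closure({0}) = {0,1,2,6,7,8,10,12,14}
'b' @ 1: {3,4,15}  [accepting]
'c' @ 2: {1,2,5,6,7,8,10,12,14}
'b' @ 3: {3,4,15}  [accepting]
'a' @ 4: {1,2,5,6,7,8,10,12,14}
'c' @ 5: {7,8,9,10,12,13,14,15}  [accepting]
'a' @ 6: {7,8,9,10,11,12,14,15}  [accepting]
'a' @ 7: {7,8,9,10,11,12,14,15}  [accepting]
'c' @ 8: {7,8,9,10,12,13,14,15}  [accepting]
'c' @ 9: {7,8,9,10,12,13,14,15}  [accepting]
'c' @ 10: {7,8,9,10,12,13,14,15}  [accepting]
end set {7,8,9,10,12,13,14,15} — state 15 in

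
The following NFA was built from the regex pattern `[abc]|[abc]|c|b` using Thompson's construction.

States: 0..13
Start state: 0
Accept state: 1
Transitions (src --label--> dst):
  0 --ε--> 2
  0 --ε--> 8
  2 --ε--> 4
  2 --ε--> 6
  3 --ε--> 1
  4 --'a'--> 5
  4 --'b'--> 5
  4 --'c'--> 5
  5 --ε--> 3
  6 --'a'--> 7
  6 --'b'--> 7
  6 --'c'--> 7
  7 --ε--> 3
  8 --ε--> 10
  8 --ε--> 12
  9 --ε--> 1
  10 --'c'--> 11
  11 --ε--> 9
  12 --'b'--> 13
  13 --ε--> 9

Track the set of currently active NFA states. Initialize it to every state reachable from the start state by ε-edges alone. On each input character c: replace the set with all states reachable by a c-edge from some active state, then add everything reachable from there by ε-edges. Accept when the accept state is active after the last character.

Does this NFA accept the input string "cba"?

S₀ = ε-closure({0}) = {0,2,4,6,8,10,12}
'c' @ 1: {1,3,5,7,9,11}  ✓accept
'b' @ 2: {}  — no active states
rest 'a' ignored (set empty)
end set {} — state 1 not in

Answer: REJECT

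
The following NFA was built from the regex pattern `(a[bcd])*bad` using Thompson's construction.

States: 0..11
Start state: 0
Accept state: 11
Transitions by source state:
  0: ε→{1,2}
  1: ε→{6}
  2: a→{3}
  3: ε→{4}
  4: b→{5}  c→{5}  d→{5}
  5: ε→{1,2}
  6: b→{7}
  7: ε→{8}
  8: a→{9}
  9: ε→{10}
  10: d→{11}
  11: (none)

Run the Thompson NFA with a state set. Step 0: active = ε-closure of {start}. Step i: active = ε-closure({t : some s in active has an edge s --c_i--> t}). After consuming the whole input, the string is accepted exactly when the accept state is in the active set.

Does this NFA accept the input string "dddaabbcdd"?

Answer: REJECT

Derivation:
initial (ε-close {0}): {0,1,2,6}
'd' @ 1: {}  — state set empty
rest 'ddaabbcdd' ignored (set empty)
final: {}; accept 11 not in set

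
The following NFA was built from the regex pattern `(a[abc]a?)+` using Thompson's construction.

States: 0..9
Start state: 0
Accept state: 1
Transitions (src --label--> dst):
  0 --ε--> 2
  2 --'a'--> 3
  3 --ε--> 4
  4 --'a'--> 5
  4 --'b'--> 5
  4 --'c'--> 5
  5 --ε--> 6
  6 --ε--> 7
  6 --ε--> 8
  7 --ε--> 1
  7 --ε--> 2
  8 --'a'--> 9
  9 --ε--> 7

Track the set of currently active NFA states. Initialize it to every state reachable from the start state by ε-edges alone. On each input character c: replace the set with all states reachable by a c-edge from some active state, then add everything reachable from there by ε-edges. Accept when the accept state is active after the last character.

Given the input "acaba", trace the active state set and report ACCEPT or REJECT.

S₀ = ε-closure({0}) = {0,2}
'a' @ 1: {3,4}
'c' @ 2: {1,2,5,6,7,8}  [accepting]
'a' @ 3: {1,2,3,4,7,9}  [accepting]
'b' @ 4: {1,2,5,6,7,8}  [accepting]
'a' @ 5: {1,2,3,4,7,9}  [accepting]
end set {1,2,3,4,7,9} — state 1 in

Answer: ACCEPT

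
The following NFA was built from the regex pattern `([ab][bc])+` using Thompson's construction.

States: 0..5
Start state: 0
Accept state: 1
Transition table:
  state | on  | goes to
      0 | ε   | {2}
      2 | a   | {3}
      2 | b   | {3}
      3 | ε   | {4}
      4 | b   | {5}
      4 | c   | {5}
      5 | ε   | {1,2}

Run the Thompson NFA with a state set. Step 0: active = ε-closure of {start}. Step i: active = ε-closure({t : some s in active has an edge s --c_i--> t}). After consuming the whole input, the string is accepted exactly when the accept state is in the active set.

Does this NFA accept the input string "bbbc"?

start: ε-closure({0}) = {0,2}
'b' @ 1: {3,4}
'b' @ 2: {1,2,5}  (accept∈set)
'b' @ 3: {3,4}
'c' @ 4: {1,2,5}  (accept∈set)
final: {1,2,5}; accept 1 in set

Answer: ACCEPT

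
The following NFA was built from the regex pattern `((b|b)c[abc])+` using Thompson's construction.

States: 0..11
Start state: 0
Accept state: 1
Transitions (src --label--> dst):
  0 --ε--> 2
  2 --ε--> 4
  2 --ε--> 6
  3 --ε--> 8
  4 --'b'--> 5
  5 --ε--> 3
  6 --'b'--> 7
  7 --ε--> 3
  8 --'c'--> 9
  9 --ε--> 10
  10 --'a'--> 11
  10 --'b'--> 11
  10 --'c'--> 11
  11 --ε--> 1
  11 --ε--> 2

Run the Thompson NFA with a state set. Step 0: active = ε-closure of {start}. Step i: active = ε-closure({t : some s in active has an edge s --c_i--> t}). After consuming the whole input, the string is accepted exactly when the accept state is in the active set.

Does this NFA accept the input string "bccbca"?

initial (ε-close {0}): {0,2,4,6}
'b' @ 1: {3,5,7,8}
'c' @ 2: {9,10}
'c' @ 3: {1,2,4,6,11}  [accepting]
'b' @ 4: {3,5,7,8}
'c' @ 5: {9,10}
'a' @ 6: {1,2,4,6,11}  [accepting]
after full input: {1,2,4,6,11}  (accept=1 in)

Answer: ACCEPT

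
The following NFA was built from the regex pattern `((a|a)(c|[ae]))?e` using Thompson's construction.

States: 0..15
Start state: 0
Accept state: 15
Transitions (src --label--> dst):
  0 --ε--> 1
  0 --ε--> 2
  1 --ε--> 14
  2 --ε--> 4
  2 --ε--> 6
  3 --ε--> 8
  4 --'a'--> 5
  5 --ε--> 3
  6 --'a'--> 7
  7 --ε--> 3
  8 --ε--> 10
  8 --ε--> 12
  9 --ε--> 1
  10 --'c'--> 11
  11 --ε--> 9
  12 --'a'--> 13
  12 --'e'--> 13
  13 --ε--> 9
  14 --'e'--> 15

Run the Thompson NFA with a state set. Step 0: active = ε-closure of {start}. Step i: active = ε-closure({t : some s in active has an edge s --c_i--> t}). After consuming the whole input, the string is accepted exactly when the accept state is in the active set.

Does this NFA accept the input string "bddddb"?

start: ε-closure({0}) = {0,1,2,4,6,14}
'b' @ 1: {}  — no active states
rest 'ddddb' ignored (set empty)
end set {} — state 15 not in

Answer: REJECT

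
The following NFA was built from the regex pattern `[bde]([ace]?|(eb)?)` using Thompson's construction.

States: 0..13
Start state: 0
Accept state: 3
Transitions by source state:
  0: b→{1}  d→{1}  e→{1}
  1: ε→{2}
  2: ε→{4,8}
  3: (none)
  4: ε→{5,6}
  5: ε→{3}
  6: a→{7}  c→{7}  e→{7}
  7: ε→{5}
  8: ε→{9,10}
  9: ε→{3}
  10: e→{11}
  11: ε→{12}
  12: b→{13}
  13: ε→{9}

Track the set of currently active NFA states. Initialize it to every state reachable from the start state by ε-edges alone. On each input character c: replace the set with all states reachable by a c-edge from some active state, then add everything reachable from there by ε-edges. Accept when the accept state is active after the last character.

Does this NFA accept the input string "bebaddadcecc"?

Answer: REJECT

Steps:
initial (ε-close {0}): {0}
'b' @ 1: {1,2,3,4,5,6,8,9,10}  (accept∈set)
'e' @ 2: {3,5,7,11,12}  (accept∈set)
'b' @ 3: {3,9,13}  (accept∈set)
'a' @ 4: {}  — no active states
rest 'ddadcecc' ignored (set empty)
end set {} — state 3 not in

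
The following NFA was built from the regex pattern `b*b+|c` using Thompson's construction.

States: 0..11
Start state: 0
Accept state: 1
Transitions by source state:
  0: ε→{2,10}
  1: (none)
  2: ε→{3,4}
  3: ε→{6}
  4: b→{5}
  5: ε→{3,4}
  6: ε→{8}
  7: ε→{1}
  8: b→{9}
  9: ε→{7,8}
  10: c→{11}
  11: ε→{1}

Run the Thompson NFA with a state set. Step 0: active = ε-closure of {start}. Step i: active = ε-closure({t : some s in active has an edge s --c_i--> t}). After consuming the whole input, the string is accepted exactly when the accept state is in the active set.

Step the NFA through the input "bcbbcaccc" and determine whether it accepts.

start: ε-closure({0}) = {0,2,3,4,6,8,10}
'b' @ 1: {1,3,4,5,6,7,8,9}  (accept∈set)
'c' @ 2: {}  — dead — no transitions
rest 'bbcaccc' ignored (set empty)
end set {} — state 1 not in

Answer: REJECT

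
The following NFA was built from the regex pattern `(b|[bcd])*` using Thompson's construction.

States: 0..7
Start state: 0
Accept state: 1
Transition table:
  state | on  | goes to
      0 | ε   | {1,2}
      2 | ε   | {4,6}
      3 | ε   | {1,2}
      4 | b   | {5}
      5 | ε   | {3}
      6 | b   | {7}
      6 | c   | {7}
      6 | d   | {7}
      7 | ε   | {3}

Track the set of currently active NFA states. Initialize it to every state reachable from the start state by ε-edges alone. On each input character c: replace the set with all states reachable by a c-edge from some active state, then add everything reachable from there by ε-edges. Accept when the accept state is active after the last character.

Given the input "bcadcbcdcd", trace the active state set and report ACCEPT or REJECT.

initial (ε-close {0}): {0,1,2,4,6}
'b' @ 1: {1,2,3,4,5,6,7}  (accept∈set)
'c' @ 2: {1,2,3,4,6,7}  (accept∈set)
'a' @ 3: {}  — no active states
rest 'dcbcdcd' ignored (set empty)
after full input: {}  (accept=1 not in)

Answer: REJECT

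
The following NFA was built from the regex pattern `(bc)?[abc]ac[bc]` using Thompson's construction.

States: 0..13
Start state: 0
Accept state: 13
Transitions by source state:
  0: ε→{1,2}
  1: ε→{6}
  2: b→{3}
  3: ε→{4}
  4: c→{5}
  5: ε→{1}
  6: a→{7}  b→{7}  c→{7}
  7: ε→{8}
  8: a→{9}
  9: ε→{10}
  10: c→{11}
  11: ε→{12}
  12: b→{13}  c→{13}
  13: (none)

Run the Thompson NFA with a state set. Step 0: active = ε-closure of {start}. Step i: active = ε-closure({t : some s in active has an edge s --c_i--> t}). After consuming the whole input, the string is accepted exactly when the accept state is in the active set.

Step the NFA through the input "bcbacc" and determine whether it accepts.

initial (ε-close {0}): {0,1,2,6}
'b' @ 1: {3,4,7,8}
'c' @ 2: {1,5,6}
'b' @ 3: {7,8}
'a' @ 4: {9,10}
'c' @ 5: {11,12}
'c' @ 6: {13}  [accepting]
end set {13} — state 13 in

Answer: ACCEPT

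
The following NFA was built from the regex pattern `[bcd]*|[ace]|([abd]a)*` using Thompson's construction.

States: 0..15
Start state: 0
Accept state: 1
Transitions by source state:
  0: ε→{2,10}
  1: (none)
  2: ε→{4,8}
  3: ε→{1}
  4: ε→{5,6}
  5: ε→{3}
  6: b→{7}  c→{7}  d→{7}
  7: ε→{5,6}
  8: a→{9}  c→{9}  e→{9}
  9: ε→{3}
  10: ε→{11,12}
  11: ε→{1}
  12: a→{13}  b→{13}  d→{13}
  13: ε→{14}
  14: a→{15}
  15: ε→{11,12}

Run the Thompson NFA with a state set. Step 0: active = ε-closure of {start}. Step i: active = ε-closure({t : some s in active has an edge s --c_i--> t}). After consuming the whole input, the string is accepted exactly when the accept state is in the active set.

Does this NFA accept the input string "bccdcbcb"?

Answer: ACCEPT

Steps:
start: ε-closure({0}) = {0,1,2,3,4,5,6,8,10,11,12}
'b' @ 1: {1,3,5,6,7,13,14}  [accepting]
'c' @ 2: {1,3,5,6,7}  [accepting]
'c' @ 3: {1,3,5,6,7}  [accepting]
'd' @ 4: {1,3,5,6,7}  [accepting]
'c' @ 5: {1,3,5,6,7}  [accepting]
'b' @ 6: {1,3,5,6,7}  [accepting]
'c' @ 7: {1,3,5,6,7}  [accepting]
'b' @ 8: {1,3,5,6,7}  [accepting]
final: {1,3,5,6,7}; accept 1 in set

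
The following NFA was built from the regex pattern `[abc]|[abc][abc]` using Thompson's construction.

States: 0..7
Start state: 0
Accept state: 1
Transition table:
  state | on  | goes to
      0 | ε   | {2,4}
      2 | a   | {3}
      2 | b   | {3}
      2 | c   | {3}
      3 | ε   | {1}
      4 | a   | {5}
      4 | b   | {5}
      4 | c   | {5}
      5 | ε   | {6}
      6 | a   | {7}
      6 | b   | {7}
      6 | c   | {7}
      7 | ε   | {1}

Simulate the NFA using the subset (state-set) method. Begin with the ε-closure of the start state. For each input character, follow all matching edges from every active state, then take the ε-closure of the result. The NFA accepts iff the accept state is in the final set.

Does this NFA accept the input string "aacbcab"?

Answer: REJECT

Derivation:
initial (ε-close {0}): {0,2,4}
'a' @ 1: {1,3,5,6}  ✓accept
'a' @ 2: {1,7}  ✓accept
'c' @ 3: {}  — state set empty
rest 'bcab' ignored (set empty)
end set {} — state 1 not in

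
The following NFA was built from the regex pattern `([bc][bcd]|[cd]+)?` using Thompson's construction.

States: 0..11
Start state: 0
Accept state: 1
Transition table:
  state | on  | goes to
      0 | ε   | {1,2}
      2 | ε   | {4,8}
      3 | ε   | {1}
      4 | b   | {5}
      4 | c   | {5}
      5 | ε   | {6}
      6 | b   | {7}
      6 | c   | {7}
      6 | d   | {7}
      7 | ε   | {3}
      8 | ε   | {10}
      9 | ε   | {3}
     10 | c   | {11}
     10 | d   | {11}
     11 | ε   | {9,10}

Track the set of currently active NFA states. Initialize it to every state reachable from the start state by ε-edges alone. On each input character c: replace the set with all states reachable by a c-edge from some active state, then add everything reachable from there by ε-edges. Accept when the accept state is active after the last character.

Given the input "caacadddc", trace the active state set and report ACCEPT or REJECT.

Answer: REJECT

Steps:
initial (ε-close {0}): {0,1,2,4,8,10}
'c' @ 1: {1,3,5,6,9,10,11}  (accept∈set)
'a' @ 2: {}  — state set empty
rest 'acadddc' ignored (set empty)
after full input: {}  (accept=1 not in)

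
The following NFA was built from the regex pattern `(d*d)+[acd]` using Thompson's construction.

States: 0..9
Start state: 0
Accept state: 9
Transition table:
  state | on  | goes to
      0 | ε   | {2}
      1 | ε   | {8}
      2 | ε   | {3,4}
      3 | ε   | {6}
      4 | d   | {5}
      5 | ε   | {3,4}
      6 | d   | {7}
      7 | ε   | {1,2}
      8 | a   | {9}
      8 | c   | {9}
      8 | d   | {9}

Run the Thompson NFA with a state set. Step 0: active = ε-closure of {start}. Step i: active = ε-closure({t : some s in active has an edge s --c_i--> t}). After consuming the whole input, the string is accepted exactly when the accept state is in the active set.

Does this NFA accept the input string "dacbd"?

Answer: REJECT

Steps:
initial (ε-close {0}): {0,2,3,4,6}
'd' @ 1: {1,2,3,4,5,6,7,8}
'a' @ 2: {9}  [accepting]
'c' @ 3: {}  — no active states
rest 'bd' ignored (set empty)
after full input: {}  (accept=9 not in)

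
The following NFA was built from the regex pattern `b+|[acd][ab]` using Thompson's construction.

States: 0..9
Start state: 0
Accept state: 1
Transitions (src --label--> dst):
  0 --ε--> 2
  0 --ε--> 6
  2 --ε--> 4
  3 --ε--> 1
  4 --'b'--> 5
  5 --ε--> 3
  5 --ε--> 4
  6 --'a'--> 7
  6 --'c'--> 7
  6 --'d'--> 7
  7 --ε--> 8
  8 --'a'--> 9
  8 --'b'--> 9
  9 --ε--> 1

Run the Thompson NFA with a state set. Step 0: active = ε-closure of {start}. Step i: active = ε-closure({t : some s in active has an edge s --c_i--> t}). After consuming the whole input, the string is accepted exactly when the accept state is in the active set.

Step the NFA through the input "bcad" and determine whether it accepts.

initial (ε-close {0}): {0,2,4,6}
'b' @ 1: {1,3,4,5}  (accept∈set)
'c' @ 2: {}  — dead — no transitions
rest 'ad' ignored (set empty)
end set {} — state 1 not in

Answer: REJECT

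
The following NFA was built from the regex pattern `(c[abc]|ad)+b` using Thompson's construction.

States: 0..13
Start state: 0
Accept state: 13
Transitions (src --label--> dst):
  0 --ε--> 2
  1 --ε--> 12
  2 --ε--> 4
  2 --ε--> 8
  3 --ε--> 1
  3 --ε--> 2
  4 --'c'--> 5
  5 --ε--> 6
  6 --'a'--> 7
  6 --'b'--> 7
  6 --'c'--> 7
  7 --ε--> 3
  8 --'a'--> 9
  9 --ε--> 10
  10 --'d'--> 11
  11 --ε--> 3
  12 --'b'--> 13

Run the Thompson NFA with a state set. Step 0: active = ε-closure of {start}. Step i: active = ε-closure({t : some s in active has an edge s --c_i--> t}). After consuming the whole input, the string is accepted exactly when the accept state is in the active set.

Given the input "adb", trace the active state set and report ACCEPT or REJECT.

Answer: ACCEPT

Trace:
initial (ε-close {0}): {0,2,4,8}
'a' @ 1: {9,10}
'd' @ 2: {1,2,3,4,8,11,12}
'b' @ 3: {13}  ✓accept
after full input: {13}  (accept=13 in)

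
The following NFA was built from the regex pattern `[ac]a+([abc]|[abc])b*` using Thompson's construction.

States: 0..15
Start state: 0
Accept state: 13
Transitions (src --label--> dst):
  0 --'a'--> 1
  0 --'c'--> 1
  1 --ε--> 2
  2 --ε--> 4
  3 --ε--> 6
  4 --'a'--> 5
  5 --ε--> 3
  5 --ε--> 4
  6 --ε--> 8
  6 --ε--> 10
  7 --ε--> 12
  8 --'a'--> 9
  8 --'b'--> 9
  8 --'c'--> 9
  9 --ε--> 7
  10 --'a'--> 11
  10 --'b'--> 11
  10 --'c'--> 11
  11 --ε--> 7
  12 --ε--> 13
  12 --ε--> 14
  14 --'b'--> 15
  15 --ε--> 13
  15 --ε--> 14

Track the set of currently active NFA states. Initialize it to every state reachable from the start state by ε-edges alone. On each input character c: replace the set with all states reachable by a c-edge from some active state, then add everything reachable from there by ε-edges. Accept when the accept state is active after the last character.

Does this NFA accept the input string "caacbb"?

initial (ε-close {0}): {0}
'c' @ 1: {1,2,4}
'a' @ 2: {3,4,5,6,8,10}
'a' @ 3: {3,4,5,6,7,8,9,10,11,12,13,14}  ✓accept
'c' @ 4: {7,9,11,12,13,14}  ✓accept
'b' @ 5: {13,14,15}  ✓accept
'b' @ 6: {13,14,15}  ✓accept
end set {13,14,15} — state 13 in

Answer: ACCEPT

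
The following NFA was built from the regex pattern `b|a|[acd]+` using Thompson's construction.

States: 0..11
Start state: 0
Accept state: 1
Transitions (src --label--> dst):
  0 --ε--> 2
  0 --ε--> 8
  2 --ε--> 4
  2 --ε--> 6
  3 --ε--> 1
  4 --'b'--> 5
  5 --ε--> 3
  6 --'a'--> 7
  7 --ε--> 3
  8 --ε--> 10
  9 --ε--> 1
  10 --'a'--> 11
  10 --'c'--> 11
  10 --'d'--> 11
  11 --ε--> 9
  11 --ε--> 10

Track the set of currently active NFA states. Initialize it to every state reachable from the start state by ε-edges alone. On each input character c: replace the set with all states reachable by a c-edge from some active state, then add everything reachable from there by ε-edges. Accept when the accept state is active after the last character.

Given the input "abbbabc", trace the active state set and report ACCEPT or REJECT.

initial (ε-close {0}): {0,2,4,6,8,10}
'a' @ 1: {1,3,7,9,10,11}  ✓accept
'b' @ 2: {}  — no active states
rest 'bbabc' ignored (set empty)
final: {}; accept 1 not in set

Answer: REJECT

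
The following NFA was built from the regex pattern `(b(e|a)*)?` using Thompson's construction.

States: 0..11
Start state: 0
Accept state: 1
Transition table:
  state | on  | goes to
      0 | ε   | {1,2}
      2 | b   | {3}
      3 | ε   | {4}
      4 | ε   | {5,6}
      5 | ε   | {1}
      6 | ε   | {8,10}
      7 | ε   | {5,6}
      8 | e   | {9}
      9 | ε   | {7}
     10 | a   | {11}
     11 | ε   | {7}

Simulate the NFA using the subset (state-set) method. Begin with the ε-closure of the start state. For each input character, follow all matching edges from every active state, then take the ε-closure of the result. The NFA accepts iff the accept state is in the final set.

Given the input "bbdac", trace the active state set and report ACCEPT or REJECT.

S₀ = ε-closure({0}) = {0,1,2}
'b' @ 1: {1,3,4,5,6,8,10}  [accepting]
'b' @ 2: {}  — dead — no transitions
rest 'dac' ignored (set empty)
final: {}; accept 1 not in set

Answer: REJECT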